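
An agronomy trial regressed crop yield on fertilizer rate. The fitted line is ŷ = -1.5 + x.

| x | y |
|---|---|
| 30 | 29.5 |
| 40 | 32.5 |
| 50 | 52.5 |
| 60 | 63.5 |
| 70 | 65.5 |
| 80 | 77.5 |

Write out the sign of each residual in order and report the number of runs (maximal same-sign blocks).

4 runs

x=30: ŷ = -1.5 + 30 = 28.5; r = 29.5 − 28.5 = 1
x=40: ŷ = -1.5 + 40 = 38.5; r = 32.5 − 38.5 = -6
x=50: ŷ = -1.5 + 50 = 48.5; r = 52.5 − 48.5 = 4
x=60: ŷ = -1.5 + 60 = 58.5; r = 63.5 − 58.5 = 5
x=70: ŷ = -1.5 + 70 = 68.5; r = 65.5 − 68.5 = -3
x=80: ŷ = -1.5 + 80 = 78.5; r = 77.5 − 78.5 = -1
Signs: + − + + − −
Runs: +×1, −×1, +×2, −×2 → 4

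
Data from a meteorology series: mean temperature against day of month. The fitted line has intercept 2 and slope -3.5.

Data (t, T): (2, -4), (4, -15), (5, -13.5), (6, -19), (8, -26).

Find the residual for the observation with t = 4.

e = -3

ŷ = 2 − 3.5·4 = -12
e = -15 − (-12) = -3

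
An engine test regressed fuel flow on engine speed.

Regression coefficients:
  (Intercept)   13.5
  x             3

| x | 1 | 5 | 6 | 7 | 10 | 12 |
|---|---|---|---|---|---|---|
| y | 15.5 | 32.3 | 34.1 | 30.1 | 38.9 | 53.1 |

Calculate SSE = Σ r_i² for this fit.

x=1: ŷ = 13.5 + 3·1 = 16.5; r = 15.5 − 16.5 = -1
x=5: ŷ = 13.5 + 3·5 = 28.5; r = 32.3 − 28.5 = 3.8
x=6: ŷ = 13.5 + 3·6 = 31.5; r = 34.1 − 31.5 = 2.6
x=7: ŷ = 13.5 + 3·7 = 34.5; r = 30.1 − 34.5 = -4.4
x=10: ŷ = 13.5 + 3·10 = 43.5; r = 38.9 − 43.5 = -4.6
x=12: ŷ = 13.5 + 3·12 = 49.5; r = 53.1 − 49.5 = 3.6
SSE = 1 + 14.44 + 6.76 + 19.36 + 21.16 + 12.96 = 75.68

SSE = 75.68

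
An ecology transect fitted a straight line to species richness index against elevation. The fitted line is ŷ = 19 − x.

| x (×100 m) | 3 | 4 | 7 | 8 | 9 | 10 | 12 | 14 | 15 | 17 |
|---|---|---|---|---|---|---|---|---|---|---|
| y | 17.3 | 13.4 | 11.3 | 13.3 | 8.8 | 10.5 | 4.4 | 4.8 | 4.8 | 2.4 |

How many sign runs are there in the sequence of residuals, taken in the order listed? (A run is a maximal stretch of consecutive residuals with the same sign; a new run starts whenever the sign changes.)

7 runs

x=3: ŷ = 19 − 3 = 16; e = 17.3 − 16 = 1.3
x=4: ŷ = 19 − 4 = 15; e = 13.4 − 15 = -1.6
x=7: ŷ = 19 − 7 = 12; e = 11.3 − 12 = -0.7
x=8: ŷ = 19 − 8 = 11; e = 13.3 − 11 = 2.3
x=9: ŷ = 19 − 9 = 10; e = 8.8 − 10 = -1.2
x=10: ŷ = 19 − 10 = 9; e = 10.5 − 9 = 1.5
x=12: ŷ = 19 − 12 = 7; e = 4.4 − 7 = -2.6
x=14: ŷ = 19 − 14 = 5; e = 4.8 − 5 = -0.2
x=15: ŷ = 19 − 15 = 4; e = 4.8 − 4 = 0.8
x=17: ŷ = 19 − 17 = 2; e = 2.4 − 2 = 0.4
Signs: + − − + − + − − + +
Runs: +×1, −×2, +×1, −×1, +×1, −×2, +×2 → 7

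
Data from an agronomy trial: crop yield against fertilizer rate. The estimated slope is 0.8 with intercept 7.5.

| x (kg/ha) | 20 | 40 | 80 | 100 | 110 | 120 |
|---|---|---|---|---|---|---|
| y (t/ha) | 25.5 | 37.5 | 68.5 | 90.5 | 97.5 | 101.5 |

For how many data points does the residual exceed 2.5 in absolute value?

2

x=20: ŷ = 7.5 + 0.8·20 = 23.5; r = 25.5 − 23.5 = 2
x=40: ŷ = 7.5 + 0.8·40 = 39.5; r = 37.5 − 39.5 = -2
x=80: ŷ = 7.5 + 0.8·80 = 71.5; r = 68.5 − 71.5 = -3
x=100: ŷ = 7.5 + 0.8·100 = 87.5; r = 90.5 − 87.5 = 3
x=110: ŷ = 7.5 + 0.8·110 = 95.5; r = 97.5 − 95.5 = 2
x=120: ŷ = 7.5 + 0.8·120 = 103.5; r = 101.5 − 103.5 = -2
|r| > 2.5: x=80 (|r|=3), x=100 (|r|=3) → 2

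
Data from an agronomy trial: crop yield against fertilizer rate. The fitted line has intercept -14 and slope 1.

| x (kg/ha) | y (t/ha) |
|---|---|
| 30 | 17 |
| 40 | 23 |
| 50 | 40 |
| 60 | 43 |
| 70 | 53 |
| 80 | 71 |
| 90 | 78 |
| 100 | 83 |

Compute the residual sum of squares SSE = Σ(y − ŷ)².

SSE = 82

x=30: ŷ = -14 + 30 = 16; e = 17 − 16 = 1
x=40: ŷ = -14 + 40 = 26; e = 23 − 26 = -3
x=50: ŷ = -14 + 50 = 36; e = 40 − 36 = 4
x=60: ŷ = -14 + 60 = 46; e = 43 − 46 = -3
x=70: ŷ = -14 + 70 = 56; e = 53 − 56 = -3
x=80: ŷ = -14 + 80 = 66; e = 71 − 66 = 5
x=90: ŷ = -14 + 90 = 76; e = 78 − 76 = 2
x=100: ŷ = -14 + 100 = 86; e = 83 − 86 = -3
SSE = 1 + 9 + 16 + 9 + 9 + 25 + 4 + 9 = 82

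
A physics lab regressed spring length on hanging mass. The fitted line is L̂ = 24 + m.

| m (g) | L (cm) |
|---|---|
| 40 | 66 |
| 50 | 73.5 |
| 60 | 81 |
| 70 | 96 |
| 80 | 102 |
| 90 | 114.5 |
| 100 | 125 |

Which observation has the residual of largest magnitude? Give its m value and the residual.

m = 60, e = -3

m=40: L̂ = 24 + 40 = 64; e = 66 − 64 = 2
m=50: L̂ = 24 + 50 = 74; e = 73.5 − 74 = -0.5
m=60: L̂ = 24 + 60 = 84; e = 81 − 84 = -3
m=70: L̂ = 24 + 70 = 94; e = 96 − 94 = 2
m=80: L̂ = 24 + 80 = 104; e = 102 − 104 = -2
m=90: L̂ = 24 + 90 = 114; e = 114.5 − 114 = 0.5
m=100: L̂ = 24 + 100 = 124; e = 125 − 124 = 1
Largest |e| is 3 at m = 60, residual -3.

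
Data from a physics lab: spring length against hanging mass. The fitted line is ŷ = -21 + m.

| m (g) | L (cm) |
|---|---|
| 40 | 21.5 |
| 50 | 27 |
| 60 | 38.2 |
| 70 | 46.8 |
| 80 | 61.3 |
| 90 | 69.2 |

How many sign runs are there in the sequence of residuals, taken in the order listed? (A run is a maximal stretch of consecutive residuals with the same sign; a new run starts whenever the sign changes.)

3 runs

m=40: ŷ = -21 + 40 = 19; e = 21.5 − 19 = 2.5
m=50: ŷ = -21 + 50 = 29; e = 27 − 29 = -2
m=60: ŷ = -21 + 60 = 39; e = 38.2 − 39 = -0.8
m=70: ŷ = -21 + 70 = 49; e = 46.8 − 49 = -2.2
m=80: ŷ = -21 + 80 = 59; e = 61.3 − 59 = 2.3
m=90: ŷ = -21 + 90 = 69; e = 69.2 − 69 = 0.2
Signs: + − − − + +
Runs: +×1, −×3, +×2 → 3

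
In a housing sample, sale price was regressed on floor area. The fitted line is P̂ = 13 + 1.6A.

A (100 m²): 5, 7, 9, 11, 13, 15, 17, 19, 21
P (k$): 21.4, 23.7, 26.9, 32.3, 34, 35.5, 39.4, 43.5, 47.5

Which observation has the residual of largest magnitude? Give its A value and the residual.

A = 11, r = 1.7

A=5: P̂ = 13 + 1.6·5 = 21; r = 21.4 − 21 = 0.4
A=7: P̂ = 13 + 1.6·7 = 24.2; r = 23.7 − 24.2 = -0.5
A=9: P̂ = 13 + 1.6·9 = 27.4; r = 26.9 − 27.4 = -0.5
A=11: P̂ = 13 + 1.6·11 = 30.6; r = 32.3 − 30.6 = 1.7
A=13: P̂ = 13 + 1.6·13 = 33.8; r = 34 − 33.8 = 0.2
A=15: P̂ = 13 + 1.6·15 = 37; r = 35.5 − 37 = -1.5
A=17: P̂ = 13 + 1.6·17 = 40.2; r = 39.4 − 40.2 = -0.8
A=19: P̂ = 13 + 1.6·19 = 43.4; r = 43.5 − 43.4 = 0.1
A=21: P̂ = 13 + 1.6·21 = 46.6; r = 47.5 − 46.6 = 0.9
Largest |r| is 1.7 at A = 11, residual 1.7.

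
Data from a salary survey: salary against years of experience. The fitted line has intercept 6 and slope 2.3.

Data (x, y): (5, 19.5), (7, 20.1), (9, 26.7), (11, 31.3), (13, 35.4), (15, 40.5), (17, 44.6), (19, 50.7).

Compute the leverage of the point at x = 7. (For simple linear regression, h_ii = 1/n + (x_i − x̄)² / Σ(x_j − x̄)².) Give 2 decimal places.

x̄ = (5 + 7 + 9 + 11 + 13 + 15 + 17 + 19)/8 = 12
Σ(x − x̄)² = 49 + 25 + 9 + 1 + 1 + 9 + 25 + 49 = 168
h = 1/8 + (-5)²/168 = 0.125 + 0.14881 = 0.27

h = 0.27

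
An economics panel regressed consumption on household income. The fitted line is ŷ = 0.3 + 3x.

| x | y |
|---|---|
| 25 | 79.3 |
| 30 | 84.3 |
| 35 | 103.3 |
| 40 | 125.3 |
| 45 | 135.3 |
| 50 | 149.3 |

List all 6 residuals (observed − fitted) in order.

x=25: ŷ = 0.3 + 3·25 = 75.3; e = 79.3 − 75.3 = 4
x=30: ŷ = 0.3 + 3·30 = 90.3; e = 84.3 − 90.3 = -6
x=35: ŷ = 0.3 + 3·35 = 105.3; e = 103.3 − 105.3 = -2
x=40: ŷ = 0.3 + 3·40 = 120.3; e = 125.3 − 120.3 = 5
x=45: ŷ = 0.3 + 3·45 = 135.3; e = 135.3 − 135.3 = 0
x=50: ŷ = 0.3 + 3·50 = 150.3; e = 149.3 − 150.3 = -1

4, -6, -2, 5, 0, -1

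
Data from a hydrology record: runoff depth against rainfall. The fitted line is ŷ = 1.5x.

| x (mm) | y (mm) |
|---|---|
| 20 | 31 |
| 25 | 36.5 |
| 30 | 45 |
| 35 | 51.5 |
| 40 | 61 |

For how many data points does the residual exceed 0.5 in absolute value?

x=20: ŷ = 1.5·20 = 30; r = 31 − 30 = 1
x=25: ŷ = 1.5·25 = 37.5; r = 36.5 − 37.5 = -1
x=30: ŷ = 1.5·30 = 45; r = 45 − 45 = 0
x=35: ŷ = 1.5·35 = 52.5; r = 51.5 − 52.5 = -1
x=40: ŷ = 1.5·40 = 60; r = 61 − 60 = 1
|r| > 0.5: x=20 (|r|=1), x=25 (|r|=1), x=35 (|r|=1), x=40 (|r|=1) → 4

4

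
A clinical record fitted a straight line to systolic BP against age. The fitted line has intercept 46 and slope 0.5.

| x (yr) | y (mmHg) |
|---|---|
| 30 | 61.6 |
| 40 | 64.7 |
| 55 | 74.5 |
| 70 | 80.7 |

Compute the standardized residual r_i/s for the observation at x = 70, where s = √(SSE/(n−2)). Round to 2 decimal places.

-0.24

x=30: ŷ = 46 + 0.5·30 = 61; r = 61.6 − 61 = 0.6
x=40: ŷ = 46 + 0.5·40 = 66; r = 64.7 − 66 = -1.3
x=55: ŷ = 46 + 0.5·55 = 73.5; r = 74.5 − 73.5 = 1
x=70: ŷ = 46 + 0.5·70 = 81; r = 80.7 − 81 = -0.3
SSE = 0.36 + 1.69 + 1 + 0.09 = 3.14
s = √(3.14/2) = 1.253
r/s = -0.3 / 1.253 = -0.24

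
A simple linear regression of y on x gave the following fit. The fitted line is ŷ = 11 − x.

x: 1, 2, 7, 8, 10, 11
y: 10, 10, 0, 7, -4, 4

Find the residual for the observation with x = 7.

ŷ = 11 − 7 = 4
r = 0 − 4 = -4

r = -4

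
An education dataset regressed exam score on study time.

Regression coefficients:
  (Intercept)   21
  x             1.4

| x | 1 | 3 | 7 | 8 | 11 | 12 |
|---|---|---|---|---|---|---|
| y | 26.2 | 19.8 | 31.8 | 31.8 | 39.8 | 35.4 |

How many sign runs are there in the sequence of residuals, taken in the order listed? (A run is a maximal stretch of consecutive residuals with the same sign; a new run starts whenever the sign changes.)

x=1: ŷ = 21 + 1.4·1 = 22.4; e = 26.2 − 22.4 = 3.8
x=3: ŷ = 21 + 1.4·3 = 25.2; e = 19.8 − 25.2 = -5.4
x=7: ŷ = 21 + 1.4·7 = 30.8; e = 31.8 − 30.8 = 1
x=8: ŷ = 21 + 1.4·8 = 32.2; e = 31.8 − 32.2 = -0.4
x=11: ŷ = 21 + 1.4·11 = 36.4; e = 39.8 − 36.4 = 3.4
x=12: ŷ = 21 + 1.4·12 = 37.8; e = 35.4 − 37.8 = -2.4
Signs: + − + − + −
Runs: +×1, −×1, +×1, −×1, +×1, −×1 → 6

6 runs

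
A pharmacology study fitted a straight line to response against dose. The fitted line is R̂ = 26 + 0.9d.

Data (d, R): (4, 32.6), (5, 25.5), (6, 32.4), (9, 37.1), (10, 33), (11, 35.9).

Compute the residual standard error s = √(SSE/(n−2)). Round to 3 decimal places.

d=4: R̂ = 26 + 0.9·4 = 29.6; e = 32.6 − 29.6 = 3
d=5: R̂ = 26 + 0.9·5 = 30.5; e = 25.5 − 30.5 = -5
d=6: R̂ = 26 + 0.9·6 = 31.4; e = 32.4 − 31.4 = 1
d=9: R̂ = 26 + 0.9·9 = 34.1; e = 37.1 − 34.1 = 3
d=10: R̂ = 26 + 0.9·10 = 35; e = 33 − 35 = -2
d=11: R̂ = 26 + 0.9·11 = 35.9; e = 35.9 − 35.9 = 0
SSE = 9 + 25 + 1 + 9 + 4 + 0 = 48
s = √(48/4) = √12 ≈ 3.464

s = 3.464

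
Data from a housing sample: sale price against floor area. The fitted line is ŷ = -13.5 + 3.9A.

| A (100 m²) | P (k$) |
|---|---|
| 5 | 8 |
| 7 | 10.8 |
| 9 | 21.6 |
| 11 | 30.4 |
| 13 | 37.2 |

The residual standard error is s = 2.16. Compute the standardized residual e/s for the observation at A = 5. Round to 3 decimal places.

ŷ = -13.5 + 3.9·5 = 6
e = 8 − 6 = 2
e/s = 2 / 2.16 = 0.926

0.926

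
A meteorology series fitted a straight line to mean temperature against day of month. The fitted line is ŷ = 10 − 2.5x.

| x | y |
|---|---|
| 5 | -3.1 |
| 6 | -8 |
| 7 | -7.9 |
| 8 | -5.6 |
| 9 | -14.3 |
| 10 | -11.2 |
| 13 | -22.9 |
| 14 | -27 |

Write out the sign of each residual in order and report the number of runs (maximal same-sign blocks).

x=5: ŷ = 10 − 2.5·5 = -2.5; e = -3.1 − (-2.5) = -0.6
x=6: ŷ = 10 − 2.5·6 = -5; e = -8 − (-5) = -3
x=7: ŷ = 10 − 2.5·7 = -7.5; e = -7.9 − (-7.5) = -0.4
x=8: ŷ = 10 − 2.5·8 = -10; e = -5.6 − (-10) = 4.4
x=9: ŷ = 10 − 2.5·9 = -12.5; e = -14.3 − (-12.5) = -1.8
x=10: ŷ = 10 − 2.5·10 = -15; e = -11.2 − (-15) = 3.8
x=13: ŷ = 10 − 2.5·13 = -22.5; e = -22.9 − (-22.5) = -0.4
x=14: ŷ = 10 − 2.5·14 = -25; e = -27 − (-25) = -2
Signs: − − − + − + − −
Runs: −×3, +×1, −×1, +×1, −×2 → 5

5 runs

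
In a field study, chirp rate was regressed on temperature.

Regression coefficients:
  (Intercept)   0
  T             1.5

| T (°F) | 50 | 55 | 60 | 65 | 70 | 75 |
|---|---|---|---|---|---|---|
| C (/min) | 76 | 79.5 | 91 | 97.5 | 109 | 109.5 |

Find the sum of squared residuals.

SSE = 36

T=50: ŷ = 1.5·50 = 75; r = 76 − 75 = 1
T=55: ŷ = 1.5·55 = 82.5; r = 79.5 − 82.5 = -3
T=60: ŷ = 1.5·60 = 90; r = 91 − 90 = 1
T=65: ŷ = 1.5·65 = 97.5; r = 97.5 − 97.5 = 0
T=70: ŷ = 1.5·70 = 105; r = 109 − 105 = 4
T=75: ŷ = 1.5·75 = 112.5; r = 109.5 − 112.5 = -3
SSE = 1 + 9 + 1 + 0 + 16 + 9 = 36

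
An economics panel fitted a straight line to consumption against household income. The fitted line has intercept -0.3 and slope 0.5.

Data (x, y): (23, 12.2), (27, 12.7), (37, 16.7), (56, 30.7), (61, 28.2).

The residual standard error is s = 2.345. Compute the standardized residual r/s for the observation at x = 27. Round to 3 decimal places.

-0.213

ŷ = -0.3 + 0.5·27 = 13.2
r = 12.7 − 13.2 = -0.5
r/s = -0.5 / 2.345 = -0.213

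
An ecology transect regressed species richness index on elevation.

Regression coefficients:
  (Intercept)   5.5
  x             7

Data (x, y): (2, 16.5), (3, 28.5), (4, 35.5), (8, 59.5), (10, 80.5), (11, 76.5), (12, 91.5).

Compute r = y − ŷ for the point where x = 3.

r = 2

ŷ = 5.5 + 7·3 = 26.5
r = 28.5 − 26.5 = 2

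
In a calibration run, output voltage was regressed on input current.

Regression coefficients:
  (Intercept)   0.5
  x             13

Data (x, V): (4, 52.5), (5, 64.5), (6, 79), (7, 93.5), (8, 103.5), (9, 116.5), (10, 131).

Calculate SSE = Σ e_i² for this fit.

SSE = 7.5

x=4: V̂ = 0.5 + 13·4 = 52.5; e = 52.5 − 52.5 = 0
x=5: V̂ = 0.5 + 13·5 = 65.5; e = 64.5 − 65.5 = -1
x=6: V̂ = 0.5 + 13·6 = 78.5; e = 79 − 78.5 = 0.5
x=7: V̂ = 0.5 + 13·7 = 91.5; e = 93.5 − 91.5 = 2
x=8: V̂ = 0.5 + 13·8 = 104.5; e = 103.5 − 104.5 = -1
x=9: V̂ = 0.5 + 13·9 = 117.5; e = 116.5 − 117.5 = -1
x=10: V̂ = 0.5 + 13·10 = 130.5; e = 131 − 130.5 = 0.5
SSE = 0 + 1 + 0.25 + 4 + 1 + 1 + 0.25 = 7.5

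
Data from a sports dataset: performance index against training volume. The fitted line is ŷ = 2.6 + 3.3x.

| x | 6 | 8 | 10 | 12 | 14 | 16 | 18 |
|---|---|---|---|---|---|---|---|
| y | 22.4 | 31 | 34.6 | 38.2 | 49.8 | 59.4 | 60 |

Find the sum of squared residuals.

x=6: ŷ = 2.6 + 3.3·6 = 22.4; r = 22.4 − 22.4 = 0
x=8: ŷ = 2.6 + 3.3·8 = 29; r = 31 − 29 = 2
x=10: ŷ = 2.6 + 3.3·10 = 35.6; r = 34.6 − 35.6 = -1
x=12: ŷ = 2.6 + 3.3·12 = 42.2; r = 38.2 − 42.2 = -4
x=14: ŷ = 2.6 + 3.3·14 = 48.8; r = 49.8 − 48.8 = 1
x=16: ŷ = 2.6 + 3.3·16 = 55.4; r = 59.4 − 55.4 = 4
x=18: ŷ = 2.6 + 3.3·18 = 62; r = 60 − 62 = -2
SSE = 0 + 4 + 1 + 16 + 1 + 16 + 4 = 42

SSE = 42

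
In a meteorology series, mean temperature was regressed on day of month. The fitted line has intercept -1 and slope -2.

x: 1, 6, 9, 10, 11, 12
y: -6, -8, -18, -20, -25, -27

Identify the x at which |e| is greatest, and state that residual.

x = 6, e = 5

x=1: ŷ = -1 − 2·1 = -3; e = -6 − (-3) = -3
x=6: ŷ = -1 − 2·6 = -13; e = -8 − (-13) = 5
x=9: ŷ = -1 − 2·9 = -19; e = -18 − (-19) = 1
x=10: ŷ = -1 − 2·10 = -21; e = -20 − (-21) = 1
x=11: ŷ = -1 − 2·11 = -23; e = -25 − (-23) = -2
x=12: ŷ = -1 − 2·12 = -25; e = -27 − (-25) = -2
Largest |e| is 5 at x = 6, residual 5.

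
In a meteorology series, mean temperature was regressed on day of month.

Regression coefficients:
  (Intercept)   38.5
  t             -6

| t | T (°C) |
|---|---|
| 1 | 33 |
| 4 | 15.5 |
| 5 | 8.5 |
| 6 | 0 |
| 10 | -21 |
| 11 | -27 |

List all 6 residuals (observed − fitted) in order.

t=1: ŷ = 38.5 − 6·1 = 32.5; r = 33 − 32.5 = 0.5
t=4: ŷ = 38.5 − 6·4 = 14.5; r = 15.5 − 14.5 = 1
t=5: ŷ = 38.5 − 6·5 = 8.5; r = 8.5 − 8.5 = 0
t=6: ŷ = 38.5 − 6·6 = 2.5; r = 0 − 2.5 = -2.5
t=10: ŷ = 38.5 − 6·10 = -21.5; r = -21 − (-21.5) = 0.5
t=11: ŷ = 38.5 − 6·11 = -27.5; r = -27 − (-27.5) = 0.5

0.5, 1, 0, -2.5, 0.5, 0.5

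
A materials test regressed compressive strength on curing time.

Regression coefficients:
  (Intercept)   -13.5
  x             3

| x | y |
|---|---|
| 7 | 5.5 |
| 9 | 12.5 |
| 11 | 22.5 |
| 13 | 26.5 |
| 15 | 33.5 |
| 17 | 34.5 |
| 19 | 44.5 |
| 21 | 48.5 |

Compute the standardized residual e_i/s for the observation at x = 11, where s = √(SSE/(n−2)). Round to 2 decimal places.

x=7: ŷ = -13.5 + 3·7 = 7.5; e = 5.5 − 7.5 = -2
x=9: ŷ = -13.5 + 3·9 = 13.5; e = 12.5 − 13.5 = -1
x=11: ŷ = -13.5 + 3·11 = 19.5; e = 22.5 − 19.5 = 3
x=13: ŷ = -13.5 + 3·13 = 25.5; e = 26.5 − 25.5 = 1
x=15: ŷ = -13.5 + 3·15 = 31.5; e = 33.5 − 31.5 = 2
x=17: ŷ = -13.5 + 3·17 = 37.5; e = 34.5 − 37.5 = -3
x=19: ŷ = -13.5 + 3·19 = 43.5; e = 44.5 − 43.5 = 1
x=21: ŷ = -13.5 + 3·21 = 49.5; e = 48.5 − 49.5 = -1
SSE = 4 + 1 + 9 + 1 + 4 + 9 + 1 + 1 = 30
s = √(30/6) = 2.23607
e/s = 3 / 2.23607 = 1.34

1.34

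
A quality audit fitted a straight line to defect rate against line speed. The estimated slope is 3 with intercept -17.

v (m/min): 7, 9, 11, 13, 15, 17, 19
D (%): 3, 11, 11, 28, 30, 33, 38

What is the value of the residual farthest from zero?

v=7: ŷ = -17 + 3·7 = 4; r = 3 − 4 = -1
v=9: ŷ = -17 + 3·9 = 10; r = 11 − 10 = 1
v=11: ŷ = -17 + 3·11 = 16; r = 11 − 16 = -5
v=13: ŷ = -17 + 3·13 = 22; r = 28 − 22 = 6
v=15: ŷ = -17 + 3·15 = 28; r = 30 − 28 = 2
v=17: ŷ = -17 + 3·17 = 34; r = 33 − 34 = -1
v=19: ŷ = -17 + 3·19 = 40; r = 38 − 40 = -2
Largest |r| is 6 at v = 13, residual 6.

r = 6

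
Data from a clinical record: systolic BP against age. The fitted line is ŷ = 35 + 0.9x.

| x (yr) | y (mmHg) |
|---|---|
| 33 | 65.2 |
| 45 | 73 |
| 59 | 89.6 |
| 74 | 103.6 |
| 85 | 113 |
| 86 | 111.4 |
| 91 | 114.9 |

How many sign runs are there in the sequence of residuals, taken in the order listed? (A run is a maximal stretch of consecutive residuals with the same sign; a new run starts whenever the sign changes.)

4 runs

x=33: ŷ = 35 + 0.9·33 = 64.7; e = 65.2 − 64.7 = 0.5
x=45: ŷ = 35 + 0.9·45 = 75.5; e = 73 − 75.5 = -2.5
x=59: ŷ = 35 + 0.9·59 = 88.1; e = 89.6 − 88.1 = 1.5
x=74: ŷ = 35 + 0.9·74 = 101.6; e = 103.6 − 101.6 = 2
x=85: ŷ = 35 + 0.9·85 = 111.5; e = 113 − 111.5 = 1.5
x=86: ŷ = 35 + 0.9·86 = 112.4; e = 111.4 − 112.4 = -1
x=91: ŷ = 35 + 0.9·91 = 116.9; e = 114.9 − 116.9 = -2
Signs: + − + + + − −
Runs: +×1, −×1, +×3, −×2 → 4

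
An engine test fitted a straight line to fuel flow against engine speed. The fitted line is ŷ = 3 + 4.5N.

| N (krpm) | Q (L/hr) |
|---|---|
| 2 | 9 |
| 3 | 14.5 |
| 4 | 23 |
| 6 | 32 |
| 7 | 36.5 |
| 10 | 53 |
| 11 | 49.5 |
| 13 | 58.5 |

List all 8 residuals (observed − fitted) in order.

-3, -2, 2, 2, 2, 5, -3, -3

N=2: ŷ = 3 + 4.5·2 = 12; e = 9 − 12 = -3
N=3: ŷ = 3 + 4.5·3 = 16.5; e = 14.5 − 16.5 = -2
N=4: ŷ = 3 + 4.5·4 = 21; e = 23 − 21 = 2
N=6: ŷ = 3 + 4.5·6 = 30; e = 32 − 30 = 2
N=7: ŷ = 3 + 4.5·7 = 34.5; e = 36.5 − 34.5 = 2
N=10: ŷ = 3 + 4.5·10 = 48; e = 53 − 48 = 5
N=11: ŷ = 3 + 4.5·11 = 52.5; e = 49.5 − 52.5 = -3
N=13: ŷ = 3 + 4.5·13 = 61.5; e = 58.5 − 61.5 = -3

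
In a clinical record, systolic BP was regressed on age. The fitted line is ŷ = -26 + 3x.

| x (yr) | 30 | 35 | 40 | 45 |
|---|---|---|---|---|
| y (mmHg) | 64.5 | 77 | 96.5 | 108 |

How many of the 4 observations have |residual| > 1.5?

x=30: ŷ = -26 + 3·30 = 64; e = 64.5 − 64 = 0.5
x=35: ŷ = -26 + 3·35 = 79; e = 77 − 79 = -2
x=40: ŷ = -26 + 3·40 = 94; e = 96.5 − 94 = 2.5
x=45: ŷ = -26 + 3·45 = 109; e = 108 − 109 = -1
|e| > 1.5: x=35 (|e|=2), x=40 (|e|=2.5) → 2

2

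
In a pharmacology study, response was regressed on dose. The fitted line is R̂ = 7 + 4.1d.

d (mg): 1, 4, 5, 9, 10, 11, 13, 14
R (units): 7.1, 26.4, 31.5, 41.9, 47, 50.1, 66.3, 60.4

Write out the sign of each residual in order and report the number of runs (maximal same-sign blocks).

d=1: R̂ = 7 + 4.1·1 = 11.1; e = 7.1 − 11.1 = -4
d=4: R̂ = 7 + 4.1·4 = 23.4; e = 26.4 − 23.4 = 3
d=5: R̂ = 7 + 4.1·5 = 27.5; e = 31.5 − 27.5 = 4
d=9: R̂ = 7 + 4.1·9 = 43.9; e = 41.9 − 43.9 = -2
d=10: R̂ = 7 + 4.1·10 = 48; e = 47 − 48 = -1
d=11: R̂ = 7 + 4.1·11 = 52.1; e = 50.1 − 52.1 = -2
d=13: R̂ = 7 + 4.1·13 = 60.3; e = 66.3 − 60.3 = 6
d=14: R̂ = 7 + 4.1·14 = 64.4; e = 60.4 − 64.4 = -4
Signs: − + + − − − + −
Runs: −×1, +×2, −×3, +×1, −×1 → 5

5 runs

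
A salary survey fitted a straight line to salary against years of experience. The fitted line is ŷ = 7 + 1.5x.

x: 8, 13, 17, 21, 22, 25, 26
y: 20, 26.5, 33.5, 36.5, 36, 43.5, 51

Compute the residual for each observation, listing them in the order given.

1, 0, 1, -2, -4, -1, 5

x=8: ŷ = 7 + 1.5·8 = 19; r = 20 − 19 = 1
x=13: ŷ = 7 + 1.5·13 = 26.5; r = 26.5 − 26.5 = 0
x=17: ŷ = 7 + 1.5·17 = 32.5; r = 33.5 − 32.5 = 1
x=21: ŷ = 7 + 1.5·21 = 38.5; r = 36.5 − 38.5 = -2
x=22: ŷ = 7 + 1.5·22 = 40; r = 36 − 40 = -4
x=25: ŷ = 7 + 1.5·25 = 44.5; r = 43.5 − 44.5 = -1
x=26: ŷ = 7 + 1.5·26 = 46; r = 51 − 46 = 5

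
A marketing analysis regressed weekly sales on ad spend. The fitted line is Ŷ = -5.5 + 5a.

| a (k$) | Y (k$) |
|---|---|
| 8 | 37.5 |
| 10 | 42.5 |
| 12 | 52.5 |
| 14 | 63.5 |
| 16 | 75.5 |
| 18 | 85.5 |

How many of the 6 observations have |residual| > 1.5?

a=8: Ŷ = -5.5 + 5·8 = 34.5; r = 37.5 − 34.5 = 3
a=10: Ŷ = -5.5 + 5·10 = 44.5; r = 42.5 − 44.5 = -2
a=12: Ŷ = -5.5 + 5·12 = 54.5; r = 52.5 − 54.5 = -2
a=14: Ŷ = -5.5 + 5·14 = 64.5; r = 63.5 − 64.5 = -1
a=16: Ŷ = -5.5 + 5·16 = 74.5; r = 75.5 − 74.5 = 1
a=18: Ŷ = -5.5 + 5·18 = 84.5; r = 85.5 − 84.5 = 1
|r| > 1.5: a=8 (|r|=3), a=10 (|r|=2), a=12 (|r|=2) → 3

3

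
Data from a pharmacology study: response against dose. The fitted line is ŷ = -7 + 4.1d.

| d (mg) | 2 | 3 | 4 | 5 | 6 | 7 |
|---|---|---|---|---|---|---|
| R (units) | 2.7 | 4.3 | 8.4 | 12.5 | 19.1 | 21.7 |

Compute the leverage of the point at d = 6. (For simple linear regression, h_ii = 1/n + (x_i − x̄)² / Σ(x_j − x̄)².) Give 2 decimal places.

d̄ = (2 + 3 + 4 + 5 + 6 + 7)/6 = 4.5
Σ(d − d̄)² = 6.25 + 2.25 + 0.25 + 0.25 + 2.25 + 6.25 = 17.5
h = 1/6 + (1.5)²/17.5 = 0.166667 + 0.128571 = 0.30

h = 0.30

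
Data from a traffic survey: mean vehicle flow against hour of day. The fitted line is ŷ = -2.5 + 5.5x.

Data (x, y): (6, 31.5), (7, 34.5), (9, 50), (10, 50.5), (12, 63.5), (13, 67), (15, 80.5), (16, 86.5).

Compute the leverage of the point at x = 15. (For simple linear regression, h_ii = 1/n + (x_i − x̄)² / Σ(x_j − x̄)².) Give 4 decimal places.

h = 0.2989

x̄ = (6 + 7 + 9 + 10 + 12 + 13 + 15 + 16)/8 = 11
Σ(x − x̄)² = 25 + 16 + 4 + 1 + 1 + 4 + 16 + 25 = 92
h = 1/8 + (4)²/92 = 0.125 + 0.173913 = 0.2989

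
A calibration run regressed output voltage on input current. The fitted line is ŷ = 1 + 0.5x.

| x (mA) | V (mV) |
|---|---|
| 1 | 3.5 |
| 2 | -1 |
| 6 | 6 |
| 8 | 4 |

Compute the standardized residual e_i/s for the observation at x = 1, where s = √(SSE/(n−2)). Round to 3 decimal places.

x=1: ŷ = 1 + 0.5·1 = 1.5; e = 3.5 − 1.5 = 2
x=2: ŷ = 1 + 0.5·2 = 2; e = -1 − 2 = -3
x=6: ŷ = 1 + 0.5·6 = 4; e = 6 − 4 = 2
x=8: ŷ = 1 + 0.5·8 = 5; e = 4 − 5 = -1
SSE = 4 + 9 + 4 + 1 = 18
s = √(18/2) = 3
e/s = 2 / 3 = 0.667

0.667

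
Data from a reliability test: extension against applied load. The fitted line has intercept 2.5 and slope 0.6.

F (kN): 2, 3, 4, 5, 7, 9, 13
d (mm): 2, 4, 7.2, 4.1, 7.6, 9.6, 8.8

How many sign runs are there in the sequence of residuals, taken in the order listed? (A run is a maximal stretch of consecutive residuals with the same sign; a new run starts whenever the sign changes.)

5 runs

F=2: ŷ = 2.5 + 0.6·2 = 3.7; r = 2 − 3.7 = -1.7
F=3: ŷ = 2.5 + 0.6·3 = 4.3; r = 4 − 4.3 = -0.3
F=4: ŷ = 2.5 + 0.6·4 = 4.9; r = 7.2 − 4.9 = 2.3
F=5: ŷ = 2.5 + 0.6·5 = 5.5; r = 4.1 − 5.5 = -1.4
F=7: ŷ = 2.5 + 0.6·7 = 6.7; r = 7.6 − 6.7 = 0.9
F=9: ŷ = 2.5 + 0.6·9 = 7.9; r = 9.6 − 7.9 = 1.7
F=13: ŷ = 2.5 + 0.6·13 = 10.3; r = 8.8 − 10.3 = -1.5
Signs: − − + − + + −
Runs: −×2, +×1, −×1, +×2, −×1 → 5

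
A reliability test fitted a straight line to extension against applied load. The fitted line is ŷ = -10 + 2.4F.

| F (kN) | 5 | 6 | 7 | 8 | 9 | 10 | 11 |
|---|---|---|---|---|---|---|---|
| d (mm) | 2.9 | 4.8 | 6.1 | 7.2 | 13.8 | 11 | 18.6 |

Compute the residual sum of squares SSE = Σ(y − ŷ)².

SSE = 24.14

F=5: ŷ = -10 + 2.4·5 = 2; e = 2.9 − 2 = 0.9
F=6: ŷ = -10 + 2.4·6 = 4.4; e = 4.8 − 4.4 = 0.4
F=7: ŷ = -10 + 2.4·7 = 6.8; e = 6.1 − 6.8 = -0.7
F=8: ŷ = -10 + 2.4·8 = 9.2; e = 7.2 − 9.2 = -2
F=9: ŷ = -10 + 2.4·9 = 11.6; e = 13.8 − 11.6 = 2.2
F=10: ŷ = -10 + 2.4·10 = 14; e = 11 − 14 = -3
F=11: ŷ = -10 + 2.4·11 = 16.4; e = 18.6 − 16.4 = 2.2
SSE = 0.81 + 0.16 + 0.49 + 4 + 4.84 + 9 + 4.84 = 24.14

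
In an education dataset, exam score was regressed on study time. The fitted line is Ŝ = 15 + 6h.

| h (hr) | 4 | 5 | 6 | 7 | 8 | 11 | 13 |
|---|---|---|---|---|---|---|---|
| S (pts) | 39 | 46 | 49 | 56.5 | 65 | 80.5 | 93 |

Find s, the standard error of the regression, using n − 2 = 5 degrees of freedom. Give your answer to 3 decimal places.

s = 1.378

h=4: Ŝ = 15 + 6·4 = 39; r = 39 − 39 = 0
h=5: Ŝ = 15 + 6·5 = 45; r = 46 − 45 = 1
h=6: Ŝ = 15 + 6·6 = 51; r = 49 − 51 = -2
h=7: Ŝ = 15 + 6·7 = 57; r = 56.5 − 57 = -0.5
h=8: Ŝ = 15 + 6·8 = 63; r = 65 − 63 = 2
h=11: Ŝ = 15 + 6·11 = 81; r = 80.5 − 81 = -0.5
h=13: Ŝ = 15 + 6·13 = 93; r = 93 − 93 = 0
SSE = 0 + 1 + 4 + 0.25 + 4 + 0.25 + 0 = 9.5
s = √(9.5/5) = √1.9 ≈ 1.378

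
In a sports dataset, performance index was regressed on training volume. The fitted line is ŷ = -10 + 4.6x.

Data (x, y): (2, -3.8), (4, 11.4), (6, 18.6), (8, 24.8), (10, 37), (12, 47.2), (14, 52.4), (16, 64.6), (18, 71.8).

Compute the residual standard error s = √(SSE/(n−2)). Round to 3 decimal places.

x=2: ŷ = -10 + 4.6·2 = -0.8; r = -3.8 − (-0.8) = -3
x=4: ŷ = -10 + 4.6·4 = 8.4; r = 11.4 − 8.4 = 3
x=6: ŷ = -10 + 4.6·6 = 17.6; r = 18.6 − 17.6 = 1
x=8: ŷ = -10 + 4.6·8 = 26.8; r = 24.8 − 26.8 = -2
x=10: ŷ = -10 + 4.6·10 = 36; r = 37 − 36 = 1
x=12: ŷ = -10 + 4.6·12 = 45.2; r = 47.2 − 45.2 = 2
x=14: ŷ = -10 + 4.6·14 = 54.4; r = 52.4 − 54.4 = -2
x=16: ŷ = -10 + 4.6·16 = 63.6; r = 64.6 − 63.6 = 1
x=18: ŷ = -10 + 4.6·18 = 72.8; r = 71.8 − 72.8 = -1
SSE = 9 + 9 + 1 + 4 + 1 + 4 + 4 + 1 + 1 = 34
s = √(34/7) = √4.85714 ≈ 2.204

s = 2.204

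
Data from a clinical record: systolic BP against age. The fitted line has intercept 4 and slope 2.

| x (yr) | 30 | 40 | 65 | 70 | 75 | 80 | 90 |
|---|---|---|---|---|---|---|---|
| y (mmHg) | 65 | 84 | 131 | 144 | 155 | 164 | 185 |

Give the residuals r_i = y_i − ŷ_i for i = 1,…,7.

1, 0, -3, 0, 1, 0, 1

x=30: ŷ = 4 + 2·30 = 64; r = 65 − 64 = 1
x=40: ŷ = 4 + 2·40 = 84; r = 84 − 84 = 0
x=65: ŷ = 4 + 2·65 = 134; r = 131 − 134 = -3
x=70: ŷ = 4 + 2·70 = 144; r = 144 − 144 = 0
x=75: ŷ = 4 + 2·75 = 154; r = 155 − 154 = 1
x=80: ŷ = 4 + 2·80 = 164; r = 164 − 164 = 0
x=90: ŷ = 4 + 2·90 = 184; r = 185 − 184 = 1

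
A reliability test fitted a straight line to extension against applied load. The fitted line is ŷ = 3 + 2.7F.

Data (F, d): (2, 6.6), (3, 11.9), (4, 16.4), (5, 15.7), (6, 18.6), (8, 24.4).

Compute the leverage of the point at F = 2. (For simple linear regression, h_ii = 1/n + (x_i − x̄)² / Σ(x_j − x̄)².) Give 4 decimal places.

h = 0.4714

F̄ = (2 + 3 + 4 + 5 + 6 + 8)/6 = 4.66667
Σ(F − F̄)² = 7.11111 + 2.77778 + 0.444444 + 0.111111 + 1.77778 + 11.1111 = 23.3333
h = 1/6 + (-2.66667)²/23.3333 = 0.166667 + 0.304762 = 0.4714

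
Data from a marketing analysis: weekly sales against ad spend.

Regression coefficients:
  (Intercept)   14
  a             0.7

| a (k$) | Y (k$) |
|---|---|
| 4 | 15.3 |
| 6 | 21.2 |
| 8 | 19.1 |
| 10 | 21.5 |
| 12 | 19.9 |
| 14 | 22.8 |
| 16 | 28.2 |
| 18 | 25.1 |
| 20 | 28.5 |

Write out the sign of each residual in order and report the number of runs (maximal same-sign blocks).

8 runs

a=4: ŷ = 14 + 0.7·4 = 16.8; r = 15.3 − 16.8 = -1.5
a=6: ŷ = 14 + 0.7·6 = 18.2; r = 21.2 − 18.2 = 3
a=8: ŷ = 14 + 0.7·8 = 19.6; r = 19.1 − 19.6 = -0.5
a=10: ŷ = 14 + 0.7·10 = 21; r = 21.5 − 21 = 0.5
a=12: ŷ = 14 + 0.7·12 = 22.4; r = 19.9 − 22.4 = -2.5
a=14: ŷ = 14 + 0.7·14 = 23.8; r = 22.8 − 23.8 = -1
a=16: ŷ = 14 + 0.7·16 = 25.2; r = 28.2 − 25.2 = 3
a=18: ŷ = 14 + 0.7·18 = 26.6; r = 25.1 − 26.6 = -1.5
a=20: ŷ = 14 + 0.7·20 = 28; r = 28.5 − 28 = 0.5
Signs: − + − + − − + − +
Runs: −×1, +×1, −×1, +×1, −×2, +×1, −×1, +×1 → 8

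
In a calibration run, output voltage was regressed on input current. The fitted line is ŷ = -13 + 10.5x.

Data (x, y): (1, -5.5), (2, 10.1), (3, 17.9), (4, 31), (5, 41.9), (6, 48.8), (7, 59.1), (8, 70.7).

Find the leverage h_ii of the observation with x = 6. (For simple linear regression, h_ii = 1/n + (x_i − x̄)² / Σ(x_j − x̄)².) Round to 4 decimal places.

x̄ = (1 + 2 + 3 + 4 + 5 + 6 + 7 + 8)/8 = 4.5
Σ(x − x̄)² = 12.25 + 6.25 + 2.25 + 0.25 + 0.25 + 2.25 + 6.25 + 12.25 = 42
h = 1/8 + (1.5)²/42 = 0.125 + 0.0535714 = 0.1786

h = 0.1786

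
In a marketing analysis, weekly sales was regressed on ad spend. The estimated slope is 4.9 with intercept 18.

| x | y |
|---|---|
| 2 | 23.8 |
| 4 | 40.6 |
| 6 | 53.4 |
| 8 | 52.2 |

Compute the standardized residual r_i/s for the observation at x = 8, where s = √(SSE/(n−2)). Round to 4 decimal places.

x=2: ŷ = 18 + 4.9·2 = 27.8; r = 23.8 − 27.8 = -4
x=4: ŷ = 18 + 4.9·4 = 37.6; r = 40.6 − 37.6 = 3
x=6: ŷ = 18 + 4.9·6 = 47.4; r = 53.4 − 47.4 = 6
x=8: ŷ = 18 + 4.9·8 = 57.2; r = 52.2 − 57.2 = -5
SSE = 16 + 9 + 36 + 25 = 86
s = √(86/2) = 6.55744
r/s = -5 / 6.55744 = -0.7625

-0.7625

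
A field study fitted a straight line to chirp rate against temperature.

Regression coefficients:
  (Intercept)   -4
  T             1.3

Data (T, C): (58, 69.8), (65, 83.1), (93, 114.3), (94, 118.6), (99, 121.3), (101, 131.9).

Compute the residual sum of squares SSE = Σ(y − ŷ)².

T=58: Ĉ = -4 + 1.3·58 = 71.4; r = 69.8 − 71.4 = -1.6
T=65: Ĉ = -4 + 1.3·65 = 80.5; r = 83.1 − 80.5 = 2.6
T=93: Ĉ = -4 + 1.3·93 = 116.9; r = 114.3 − 116.9 = -2.6
T=94: Ĉ = -4 + 1.3·94 = 118.2; r = 118.6 − 118.2 = 0.4
T=99: Ĉ = -4 + 1.3·99 = 124.7; r = 121.3 − 124.7 = -3.4
T=101: Ĉ = -4 + 1.3·101 = 127.3; r = 131.9 − 127.3 = 4.6
SSE = 2.56 + 6.76 + 6.76 + 0.16 + 11.56 + 21.16 = 48.96

SSE = 48.96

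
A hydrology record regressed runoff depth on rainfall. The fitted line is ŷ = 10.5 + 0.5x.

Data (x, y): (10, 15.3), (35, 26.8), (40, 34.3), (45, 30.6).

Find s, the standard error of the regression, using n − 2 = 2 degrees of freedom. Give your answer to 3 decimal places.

s = 3.292

x=10: ŷ = 10.5 + 0.5·10 = 15.5; r = 15.3 − 15.5 = -0.2
x=35: ŷ = 10.5 + 0.5·35 = 28; r = 26.8 − 28 = -1.2
x=40: ŷ = 10.5 + 0.5·40 = 30.5; r = 34.3 − 30.5 = 3.8
x=45: ŷ = 10.5 + 0.5·45 = 33; r = 30.6 − 33 = -2.4
SSE = 0.04 + 1.44 + 14.44 + 5.76 = 21.68
s = √(21.68/2) = √10.84 ≈ 3.292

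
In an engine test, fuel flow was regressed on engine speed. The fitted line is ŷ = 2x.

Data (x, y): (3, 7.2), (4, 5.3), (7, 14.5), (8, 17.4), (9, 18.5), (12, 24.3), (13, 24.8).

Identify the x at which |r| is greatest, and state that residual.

x = 4, r = -2.7

x=3: ŷ = 2·3 = 6; r = 7.2 − 6 = 1.2
x=4: ŷ = 2·4 = 8; r = 5.3 − 8 = -2.7
x=7: ŷ = 2·7 = 14; r = 14.5 − 14 = 0.5
x=8: ŷ = 2·8 = 16; r = 17.4 − 16 = 1.4
x=9: ŷ = 2·9 = 18; r = 18.5 − 18 = 0.5
x=12: ŷ = 2·12 = 24; r = 24.3 − 24 = 0.3
x=13: ŷ = 2·13 = 26; r = 24.8 − 26 = -1.2
Largest |r| is 2.7 at x = 4, residual -2.7.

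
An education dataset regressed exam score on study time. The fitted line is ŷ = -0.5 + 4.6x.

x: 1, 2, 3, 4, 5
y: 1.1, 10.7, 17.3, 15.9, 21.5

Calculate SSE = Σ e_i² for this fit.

x=1: ŷ = -0.5 + 4.6·1 = 4.1; e = 1.1 − 4.1 = -3
x=2: ŷ = -0.5 + 4.6·2 = 8.7; e = 10.7 − 8.7 = 2
x=3: ŷ = -0.5 + 4.6·3 = 13.3; e = 17.3 − 13.3 = 4
x=4: ŷ = -0.5 + 4.6·4 = 17.9; e = 15.9 − 17.9 = -2
x=5: ŷ = -0.5 + 4.6·5 = 22.5; e = 21.5 − 22.5 = -1
SSE = 9 + 4 + 16 + 4 + 1 = 34

SSE = 34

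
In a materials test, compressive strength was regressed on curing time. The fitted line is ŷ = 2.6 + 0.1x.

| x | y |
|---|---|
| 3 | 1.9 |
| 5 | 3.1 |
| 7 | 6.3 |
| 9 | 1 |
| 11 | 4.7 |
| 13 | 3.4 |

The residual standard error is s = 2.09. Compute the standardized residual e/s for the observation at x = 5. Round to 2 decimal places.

ŷ = 2.6 + 0.1·5 = 3.1
e = 3.1 − 3.1 = 0
e/s = 0 / 2.09 = 0.00

0.00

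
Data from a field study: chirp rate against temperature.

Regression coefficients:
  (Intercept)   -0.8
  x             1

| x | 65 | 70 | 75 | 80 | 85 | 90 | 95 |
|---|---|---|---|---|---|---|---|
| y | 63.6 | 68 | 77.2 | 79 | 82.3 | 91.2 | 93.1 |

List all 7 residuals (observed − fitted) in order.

-0.6, -1.2, 3, -0.2, -1.9, 2, -1.1

x=65: ŷ = -0.8 + 65 = 64.2; e = 63.6 − 64.2 = -0.6
x=70: ŷ = -0.8 + 70 = 69.2; e = 68 − 69.2 = -1.2
x=75: ŷ = -0.8 + 75 = 74.2; e = 77.2 − 74.2 = 3
x=80: ŷ = -0.8 + 80 = 79.2; e = 79 − 79.2 = -0.2
x=85: ŷ = -0.8 + 85 = 84.2; e = 82.3 − 84.2 = -1.9
x=90: ŷ = -0.8 + 90 = 89.2; e = 91.2 − 89.2 = 2
x=95: ŷ = -0.8 + 95 = 94.2; e = 93.1 − 94.2 = -1.1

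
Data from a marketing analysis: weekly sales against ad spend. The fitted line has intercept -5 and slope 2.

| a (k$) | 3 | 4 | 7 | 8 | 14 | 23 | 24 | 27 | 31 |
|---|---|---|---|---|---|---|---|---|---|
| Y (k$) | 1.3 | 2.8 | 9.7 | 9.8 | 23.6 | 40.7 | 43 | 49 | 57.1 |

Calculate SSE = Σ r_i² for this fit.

SSE = 2.52

a=3: Ŷ = -5 + 2·3 = 1; r = 1.3 − 1 = 0.3
a=4: Ŷ = -5 + 2·4 = 3; r = 2.8 − 3 = -0.2
a=7: Ŷ = -5 + 2·7 = 9; r = 9.7 − 9 = 0.7
a=8: Ŷ = -5 + 2·8 = 11; r = 9.8 − 11 = -1.2
a=14: Ŷ = -5 + 2·14 = 23; r = 23.6 − 23 = 0.6
a=23: Ŷ = -5 + 2·23 = 41; r = 40.7 − 41 = -0.3
a=24: Ŷ = -5 + 2·24 = 43; r = 43 − 43 = 0
a=27: Ŷ = -5 + 2·27 = 49; r = 49 − 49 = 0
a=31: Ŷ = -5 + 2·31 = 57; r = 57.1 − 57 = 0.1
SSE = 0.09 + 0.04 + 0.49 + 1.44 + 0.36 + 0.09 + 0 + 0 + 0.01 = 2.52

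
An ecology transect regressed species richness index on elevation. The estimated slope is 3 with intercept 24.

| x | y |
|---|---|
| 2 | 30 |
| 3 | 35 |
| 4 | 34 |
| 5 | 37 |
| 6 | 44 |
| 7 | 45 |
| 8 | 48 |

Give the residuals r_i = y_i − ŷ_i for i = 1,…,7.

0, 2, -2, -2, 2, 0, 0

x=2: ŷ = 24 + 3·2 = 30; r = 30 − 30 = 0
x=3: ŷ = 24 + 3·3 = 33; r = 35 − 33 = 2
x=4: ŷ = 24 + 3·4 = 36; r = 34 − 36 = -2
x=5: ŷ = 24 + 3·5 = 39; r = 37 − 39 = -2
x=6: ŷ = 24 + 3·6 = 42; r = 44 − 42 = 2
x=7: ŷ = 24 + 3·7 = 45; r = 45 − 45 = 0
x=8: ŷ = 24 + 3·8 = 48; r = 48 − 48 = 0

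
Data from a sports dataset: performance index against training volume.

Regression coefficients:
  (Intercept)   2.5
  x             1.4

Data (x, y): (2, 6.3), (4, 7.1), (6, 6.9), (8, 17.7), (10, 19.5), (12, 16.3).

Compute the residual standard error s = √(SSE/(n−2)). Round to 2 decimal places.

x=2: ŷ = 2.5 + 1.4·2 = 5.3; r = 6.3 − 5.3 = 1
x=4: ŷ = 2.5 + 1.4·4 = 8.1; r = 7.1 − 8.1 = -1
x=6: ŷ = 2.5 + 1.4·6 = 10.9; r = 6.9 − 10.9 = -4
x=8: ŷ = 2.5 + 1.4·8 = 13.7; r = 17.7 − 13.7 = 4
x=10: ŷ = 2.5 + 1.4·10 = 16.5; r = 19.5 − 16.5 = 3
x=12: ŷ = 2.5 + 1.4·12 = 19.3; r = 16.3 − 19.3 = -3
SSE = 1 + 1 + 16 + 16 + 9 + 9 = 52
s = √(52/4) = √13 ≈ 3.61

s = 3.61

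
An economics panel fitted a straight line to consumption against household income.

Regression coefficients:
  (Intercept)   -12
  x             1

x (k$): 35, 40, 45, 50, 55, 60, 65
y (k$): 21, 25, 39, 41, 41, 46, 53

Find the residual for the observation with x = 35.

ŷ = -12 + 35 = 23
e = 21 − 23 = -2

e = -2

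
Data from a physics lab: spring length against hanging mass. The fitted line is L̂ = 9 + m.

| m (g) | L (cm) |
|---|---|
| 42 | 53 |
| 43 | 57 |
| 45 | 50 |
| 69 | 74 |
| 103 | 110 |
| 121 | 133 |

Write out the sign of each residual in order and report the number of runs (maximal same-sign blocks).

3 runs

m=42: L̂ = 9 + 42 = 51; e = 53 − 51 = 2
m=43: L̂ = 9 + 43 = 52; e = 57 − 52 = 5
m=45: L̂ = 9 + 45 = 54; e = 50 − 54 = -4
m=69: L̂ = 9 + 69 = 78; e = 74 − 78 = -4
m=103: L̂ = 9 + 103 = 112; e = 110 − 112 = -2
m=121: L̂ = 9 + 121 = 130; e = 133 − 130 = 3
Signs: + + − − − +
Runs: +×2, −×3, +×1 → 3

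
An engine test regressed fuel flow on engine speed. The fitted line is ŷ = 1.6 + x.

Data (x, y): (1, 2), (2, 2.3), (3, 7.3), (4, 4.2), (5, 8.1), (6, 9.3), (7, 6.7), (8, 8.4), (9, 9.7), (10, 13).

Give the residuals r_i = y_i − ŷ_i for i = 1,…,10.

-0.6, -1.3, 2.7, -1.4, 1.5, 1.7, -1.9, -1.2, -0.9, 1.4

x=1: ŷ = 1.6 + 1 = 2.6; r = 2 − 2.6 = -0.6
x=2: ŷ = 1.6 + 2 = 3.6; r = 2.3 − 3.6 = -1.3
x=3: ŷ = 1.6 + 3 = 4.6; r = 7.3 − 4.6 = 2.7
x=4: ŷ = 1.6 + 4 = 5.6; r = 4.2 − 5.6 = -1.4
x=5: ŷ = 1.6 + 5 = 6.6; r = 8.1 − 6.6 = 1.5
x=6: ŷ = 1.6 + 6 = 7.6; r = 9.3 − 7.6 = 1.7
x=7: ŷ = 1.6 + 7 = 8.6; r = 6.7 − 8.6 = -1.9
x=8: ŷ = 1.6 + 8 = 9.6; r = 8.4 − 9.6 = -1.2
x=9: ŷ = 1.6 + 9 = 10.6; r = 9.7 − 10.6 = -0.9
x=10: ŷ = 1.6 + 10 = 11.6; r = 13 − 11.6 = 1.4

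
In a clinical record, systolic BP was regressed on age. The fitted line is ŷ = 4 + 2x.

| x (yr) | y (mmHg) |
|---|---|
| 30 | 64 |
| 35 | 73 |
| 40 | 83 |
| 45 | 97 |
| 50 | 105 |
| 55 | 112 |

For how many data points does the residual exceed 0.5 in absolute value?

x=30: ŷ = 4 + 2·30 = 64; e = 64 − 64 = 0
x=35: ŷ = 4 + 2·35 = 74; e = 73 − 74 = -1
x=40: ŷ = 4 + 2·40 = 84; e = 83 − 84 = -1
x=45: ŷ = 4 + 2·45 = 94; e = 97 − 94 = 3
x=50: ŷ = 4 + 2·50 = 104; e = 105 − 104 = 1
x=55: ŷ = 4 + 2·55 = 114; e = 112 − 114 = -2
|e| > 0.5: x=35 (|e|=1), x=40 (|e|=1), x=45 (|e|=3), x=50 (|e|=1), x=55 (|e|=2) → 5

5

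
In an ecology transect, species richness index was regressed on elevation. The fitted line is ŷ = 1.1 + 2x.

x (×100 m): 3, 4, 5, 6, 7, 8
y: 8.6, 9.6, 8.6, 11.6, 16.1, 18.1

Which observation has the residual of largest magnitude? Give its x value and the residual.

x = 5, e = -2.5

x=3: ŷ = 1.1 + 2·3 = 7.1; e = 8.6 − 7.1 = 1.5
x=4: ŷ = 1.1 + 2·4 = 9.1; e = 9.6 − 9.1 = 0.5
x=5: ŷ = 1.1 + 2·5 = 11.1; e = 8.6 − 11.1 = -2.5
x=6: ŷ = 1.1 + 2·6 = 13.1; e = 11.6 − 13.1 = -1.5
x=7: ŷ = 1.1 + 2·7 = 15.1; e = 16.1 − 15.1 = 1
x=8: ŷ = 1.1 + 2·8 = 17.1; e = 18.1 − 17.1 = 1
Largest |e| is 2.5 at x = 5, residual -2.5.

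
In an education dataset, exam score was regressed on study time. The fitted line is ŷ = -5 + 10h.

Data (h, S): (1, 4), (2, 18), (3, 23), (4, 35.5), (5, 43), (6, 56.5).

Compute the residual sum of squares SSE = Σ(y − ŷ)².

h=1: ŷ = -5 + 10·1 = 5; r = 4 − 5 = -1
h=2: ŷ = -5 + 10·2 = 15; r = 18 − 15 = 3
h=3: ŷ = -5 + 10·3 = 25; r = 23 − 25 = -2
h=4: ŷ = -5 + 10·4 = 35; r = 35.5 − 35 = 0.5
h=5: ŷ = -5 + 10·5 = 45; r = 43 − 45 = -2
h=6: ŷ = -5 + 10·6 = 55; r = 56.5 − 55 = 1.5
SSE = 1 + 9 + 4 + 0.25 + 4 + 2.25 = 20.5

SSE = 20.5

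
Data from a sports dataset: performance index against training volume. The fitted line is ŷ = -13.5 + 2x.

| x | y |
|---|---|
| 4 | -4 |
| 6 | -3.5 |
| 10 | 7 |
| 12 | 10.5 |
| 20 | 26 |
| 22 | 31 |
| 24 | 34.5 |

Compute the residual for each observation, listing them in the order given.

x=4: ŷ = -13.5 + 2·4 = -5.5; r = -4 − (-5.5) = 1.5
x=6: ŷ = -13.5 + 2·6 = -1.5; r = -3.5 − (-1.5) = -2
x=10: ŷ = -13.5 + 2·10 = 6.5; r = 7 − 6.5 = 0.5
x=12: ŷ = -13.5 + 2·12 = 10.5; r = 10.5 − 10.5 = 0
x=20: ŷ = -13.5 + 2·20 = 26.5; r = 26 − 26.5 = -0.5
x=22: ŷ = -13.5 + 2·22 = 30.5; r = 31 − 30.5 = 0.5
x=24: ŷ = -13.5 + 2·24 = 34.5; r = 34.5 − 34.5 = 0

1.5, -2, 0.5, 0, -0.5, 0.5, 0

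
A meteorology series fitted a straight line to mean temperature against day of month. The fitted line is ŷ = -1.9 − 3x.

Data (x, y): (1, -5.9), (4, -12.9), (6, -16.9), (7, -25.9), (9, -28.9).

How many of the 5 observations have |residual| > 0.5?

4

x=1: ŷ = -1.9 − 3·1 = -4.9; r = -5.9 − (-4.9) = -1
x=4: ŷ = -1.9 − 3·4 = -13.9; r = -12.9 − (-13.9) = 1
x=6: ŷ = -1.9 − 3·6 = -19.9; r = -16.9 − (-19.9) = 3
x=7: ŷ = -1.9 − 3·7 = -22.9; r = -25.9 − (-22.9) = -3
x=9: ŷ = -1.9 − 3·9 = -28.9; r = -28.9 − (-28.9) = 0
|r| > 0.5: x=1 (|r|=1), x=4 (|r|=1), x=6 (|r|=3), x=7 (|r|=3) → 4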